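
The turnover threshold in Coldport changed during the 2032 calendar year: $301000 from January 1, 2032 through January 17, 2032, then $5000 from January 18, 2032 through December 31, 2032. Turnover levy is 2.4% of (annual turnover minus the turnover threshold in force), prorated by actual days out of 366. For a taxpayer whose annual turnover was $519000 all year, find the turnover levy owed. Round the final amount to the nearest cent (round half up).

January 1 – January 17, 2032: 17 days, exemption $301000 → ($519000 − $301000) × 2.4% × 17/366 = $243.0164
January 18 – December 31, 2032: 349 days, exemption $5000 → ($519000 − $5000) × 2.4% × 349/366 = $11763.0164
Total = $12006.0328

$12006.03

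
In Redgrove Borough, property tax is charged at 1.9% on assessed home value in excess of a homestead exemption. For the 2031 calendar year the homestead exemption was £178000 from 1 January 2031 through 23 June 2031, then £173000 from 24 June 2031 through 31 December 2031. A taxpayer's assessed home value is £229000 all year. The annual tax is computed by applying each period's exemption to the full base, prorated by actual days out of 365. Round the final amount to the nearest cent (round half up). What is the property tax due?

1 January – 23 June 2031: 174 days, exemption £178000 → (£229000 − £178000) × 1.9% × 174/365 = £461.9342
24 June – 31 December 2031: 191 days, exemption £173000 → (£229000 − £173000) × 1.9% × 191/365 = £556.7781
Total = £1018.7123

£1018.71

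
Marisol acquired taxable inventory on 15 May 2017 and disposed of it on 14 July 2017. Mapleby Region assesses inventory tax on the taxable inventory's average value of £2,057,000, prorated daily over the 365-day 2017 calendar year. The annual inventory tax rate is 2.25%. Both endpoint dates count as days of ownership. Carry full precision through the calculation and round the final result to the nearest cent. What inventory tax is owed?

Days held (15 May – 14 July 2017): 61 out of 365
Tax = £2,057,000 × 2.25% × 61/365 = £7,734.8836

£7,734.88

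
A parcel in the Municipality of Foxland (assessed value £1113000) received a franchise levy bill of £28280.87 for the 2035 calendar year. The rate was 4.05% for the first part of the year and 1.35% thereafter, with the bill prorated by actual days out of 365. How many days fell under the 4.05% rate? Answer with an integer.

Let d = days at the first rate; then 365 − d days at the second rate.
£1113000 × [4.05%·d + 1.35%·(365−d)] / 365 = £28280.87
Solving gives d = 161, so the new rate took effect on 11 Jun 2035.

161 days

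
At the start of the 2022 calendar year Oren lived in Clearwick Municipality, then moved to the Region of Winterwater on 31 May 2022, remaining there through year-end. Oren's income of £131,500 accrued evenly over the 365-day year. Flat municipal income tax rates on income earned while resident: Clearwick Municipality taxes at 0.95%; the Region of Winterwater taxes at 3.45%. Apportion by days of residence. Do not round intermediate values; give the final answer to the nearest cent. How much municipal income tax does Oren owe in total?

£3,185.72

Clearwick Municipality, 1 Jan – 30 May 2022: 150 days → £131,500 × 0.95% × 150/365 = £513.3904
The Region of Winterwater, 31 May – 31 Dec 2022: 215 days → £131,500 × 3.45% × 215/365 = £2,672.3322
Total = £3,185.7226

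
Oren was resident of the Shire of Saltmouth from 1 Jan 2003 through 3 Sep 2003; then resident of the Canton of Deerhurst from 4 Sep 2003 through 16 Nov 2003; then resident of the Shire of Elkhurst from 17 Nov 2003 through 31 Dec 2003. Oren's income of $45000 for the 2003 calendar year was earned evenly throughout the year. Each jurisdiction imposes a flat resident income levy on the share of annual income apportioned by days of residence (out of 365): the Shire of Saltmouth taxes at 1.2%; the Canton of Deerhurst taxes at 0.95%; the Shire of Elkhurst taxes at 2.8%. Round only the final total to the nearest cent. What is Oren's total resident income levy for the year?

$605.96

The Shire of Saltmouth, 1 Jan – 3 Sep 2003: 246 days → $45000 × 1.2% × 246/365 = $363.9452
The Canton of Deerhurst, 4 Sep – 16 Nov 2003: 74 days → $45000 × 0.95% × 74/365 = $86.6712
The Shire of Elkhurst, 17 Nov – 31 Dec 2003: 45 days → $45000 × 2.8% × 45/365 = $155.3425
Total = $605.9589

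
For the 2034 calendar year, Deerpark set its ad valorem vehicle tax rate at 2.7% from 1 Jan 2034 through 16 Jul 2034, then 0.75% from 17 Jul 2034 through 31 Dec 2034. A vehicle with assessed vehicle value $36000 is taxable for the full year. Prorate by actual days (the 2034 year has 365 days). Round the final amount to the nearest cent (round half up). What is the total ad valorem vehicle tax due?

1 Jan – 16 Jul 2034: 197 days at 2.7% → $36000 × 2.7% × 197/365 = $524.6137
17 Jul – 31 Dec 2034: 168 days at 0.75% → $36000 × 0.75% × 168/365 = $124.2740
Total = $648.8877

$648.89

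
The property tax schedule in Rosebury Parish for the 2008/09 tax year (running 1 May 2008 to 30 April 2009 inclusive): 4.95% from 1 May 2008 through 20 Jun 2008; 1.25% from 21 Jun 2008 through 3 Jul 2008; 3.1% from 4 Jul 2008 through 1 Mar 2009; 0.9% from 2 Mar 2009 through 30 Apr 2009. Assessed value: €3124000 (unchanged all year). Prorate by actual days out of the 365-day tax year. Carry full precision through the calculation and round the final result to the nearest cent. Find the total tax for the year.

1 May – 20 Jun 2008: 51 days at 4.95% → €3124000 × 4.95% × 51/365 = €21606.9534
21 Jun – 3 Jul 2008: 13 days at 1.25% → €3124000 × 1.25% × 13/365 = €1390.8219
4 Jul 2008 – 1 Mar 2009: 241 days at 3.1% → €3124000 × 3.1% × 241/365 = €63943.5726
2 Mar – 30 Apr 2009: 60 days at 0.9% → €3124000 × 0.9% × 60/365 = €4621.8082
Total = €91563.1562

€91563.16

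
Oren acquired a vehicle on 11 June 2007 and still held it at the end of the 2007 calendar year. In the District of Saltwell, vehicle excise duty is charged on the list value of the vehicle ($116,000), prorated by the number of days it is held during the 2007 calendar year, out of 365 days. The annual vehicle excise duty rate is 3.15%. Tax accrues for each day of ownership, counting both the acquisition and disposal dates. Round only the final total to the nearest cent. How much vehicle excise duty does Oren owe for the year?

Days held (11 June – 31 December 2007): 204 out of 365
Tax = $116,000 × 3.15% × 204/365 = $2,042.2356

$2,042.24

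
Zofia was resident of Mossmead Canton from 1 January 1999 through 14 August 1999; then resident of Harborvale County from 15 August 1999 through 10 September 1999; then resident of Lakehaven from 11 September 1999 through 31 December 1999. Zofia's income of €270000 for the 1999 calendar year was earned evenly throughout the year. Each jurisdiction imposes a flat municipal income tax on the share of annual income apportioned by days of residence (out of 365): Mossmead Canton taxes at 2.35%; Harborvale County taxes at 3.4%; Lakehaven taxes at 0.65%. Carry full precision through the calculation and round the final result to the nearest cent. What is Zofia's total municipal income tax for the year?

€5146.27

Mossmead Canton, 1 January – 14 August 1999: 226 days → €270000 × 2.35% × 226/365 = €3928.6849
Harborvale County, 15 August – 10 September 1999: 27 days → €270000 × 3.4% × 27/365 = €679.0685
Lakehaven, 11 September – 31 December 1999: 112 days → €270000 × 0.65% × 112/365 = €538.5205
Total = €5146.2740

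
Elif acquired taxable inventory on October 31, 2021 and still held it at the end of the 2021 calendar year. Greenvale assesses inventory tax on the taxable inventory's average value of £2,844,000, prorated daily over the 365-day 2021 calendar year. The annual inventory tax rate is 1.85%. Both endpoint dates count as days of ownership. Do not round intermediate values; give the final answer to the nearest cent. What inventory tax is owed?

£8,937.17

Days held (October 31 – December 31, 2021): 62 out of 365
Tax = £2,844,000 × 1.85% × 62/365 = £8,937.1726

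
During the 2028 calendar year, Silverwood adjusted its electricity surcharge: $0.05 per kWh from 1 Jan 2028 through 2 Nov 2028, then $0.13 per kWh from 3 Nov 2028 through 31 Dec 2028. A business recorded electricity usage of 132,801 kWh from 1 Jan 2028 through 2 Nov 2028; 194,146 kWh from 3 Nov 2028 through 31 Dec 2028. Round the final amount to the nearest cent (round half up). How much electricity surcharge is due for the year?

1 Jan – 2 Nov 2028: 132,801 kWh at $0.05/kWh → $6640.05
3 Nov – 31 Dec 2028: 194,146 kWh at $0.13/kWh → $25238.98

$31879.03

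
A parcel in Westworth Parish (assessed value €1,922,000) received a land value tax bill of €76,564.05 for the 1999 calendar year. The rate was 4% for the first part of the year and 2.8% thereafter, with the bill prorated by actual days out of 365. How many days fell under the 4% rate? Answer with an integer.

360 days

Let d = days at the first rate; then 365 − d days at the second rate.
€1,922,000 × [4%·d + 2.8%·(365−d)] / 365 = €76,564.05
Solving gives d = 360, so the new rate took effect on 27 Dec 1999.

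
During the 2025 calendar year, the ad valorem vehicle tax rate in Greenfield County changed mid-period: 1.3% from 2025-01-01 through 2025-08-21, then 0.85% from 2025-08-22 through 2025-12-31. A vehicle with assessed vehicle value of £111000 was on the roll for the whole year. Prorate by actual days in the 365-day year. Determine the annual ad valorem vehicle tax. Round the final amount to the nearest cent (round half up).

2025-01-01 to 2025-08-21: 233 days at 1.3% → £111000 × 1.3% × 233/365 = £921.1479
2025-08-22 to 2025-12-31: 132 days at 0.85% → £111000 × 0.85% × 132/365 = £341.2110
Total = £1262.3589

£1262.36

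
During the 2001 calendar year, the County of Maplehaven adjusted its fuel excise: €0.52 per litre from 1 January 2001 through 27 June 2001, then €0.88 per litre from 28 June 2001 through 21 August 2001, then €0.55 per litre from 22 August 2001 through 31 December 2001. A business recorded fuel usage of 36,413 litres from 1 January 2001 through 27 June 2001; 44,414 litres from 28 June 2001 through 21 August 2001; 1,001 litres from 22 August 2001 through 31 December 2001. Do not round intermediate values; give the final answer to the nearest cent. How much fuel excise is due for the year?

€58,569.63

1 January – 27 June 2001: 36,413 litres at €0.52/litre → €18,934.76
28 June – 21 August 2001: 44,414 litres at €0.88/litre → €39,084.32
22 August – 31 December 2001: 1,001 litres at €0.55/litre → €550.55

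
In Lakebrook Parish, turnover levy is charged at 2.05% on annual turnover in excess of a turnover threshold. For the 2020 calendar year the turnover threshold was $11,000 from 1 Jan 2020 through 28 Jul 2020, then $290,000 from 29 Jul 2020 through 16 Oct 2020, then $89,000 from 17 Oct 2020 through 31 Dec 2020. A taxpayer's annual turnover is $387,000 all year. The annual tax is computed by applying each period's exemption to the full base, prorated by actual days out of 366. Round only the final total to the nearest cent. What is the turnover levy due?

1 Jan – 28 Jul 2020: 210 days, exemption $11,000 → ($387,000 − $11,000) × 2.05% × 210/366 = $4,422.6230
29 Jul – 16 Oct 2020: 80 days, exemption $290,000 → ($387,000 − $290,000) × 2.05% × 80/366 = $434.6448
17 Oct – 31 Dec 2020: 76 days, exemption $89,000 → ($387,000 − $89,000) × 2.05% × 76/366 = $1,268.5355
Total = $6,125.8033

$6,125.80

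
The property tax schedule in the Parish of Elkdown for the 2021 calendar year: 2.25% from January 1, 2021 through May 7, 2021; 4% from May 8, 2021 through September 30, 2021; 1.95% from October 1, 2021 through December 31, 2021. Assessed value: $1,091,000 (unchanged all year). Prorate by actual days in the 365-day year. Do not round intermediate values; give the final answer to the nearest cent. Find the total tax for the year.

January 1 – May 7, 2021: 127 days at 2.25% → $1,091,000 × 2.25% × 127/365 = $8,541.1849
May 8 – September 30, 2021: 146 days at 4% → $1,091,000 × 4% × 146/365 = $17,456.0000
October 1 – December 31, 2021: 92 days at 1.95% → $1,091,000 × 1.95% × 92/365 = $5,362.3397
Total = $31,359.5247

$31,359.52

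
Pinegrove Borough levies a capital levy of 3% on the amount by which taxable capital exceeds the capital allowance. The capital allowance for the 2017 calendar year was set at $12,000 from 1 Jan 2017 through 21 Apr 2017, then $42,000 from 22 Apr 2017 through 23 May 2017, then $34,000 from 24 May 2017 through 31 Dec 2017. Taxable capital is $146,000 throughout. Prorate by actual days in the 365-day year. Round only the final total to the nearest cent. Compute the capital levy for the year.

$3,539.67

1 Jan – 21 Apr 2017: 111 days, exemption $12,000 → ($146,000 − $12,000) × 3% × 111/365 = $1,222.5205
22 Apr – 23 May 2017: 32 days, exemption $42,000 → ($146,000 − $42,000) × 3% × 32/365 = $273.5342
24 May – 31 Dec 2017: 222 days, exemption $34,000 → ($146,000 − $34,000) × 3% × 222/365 = $2,043.6164
Total = $3,539.6712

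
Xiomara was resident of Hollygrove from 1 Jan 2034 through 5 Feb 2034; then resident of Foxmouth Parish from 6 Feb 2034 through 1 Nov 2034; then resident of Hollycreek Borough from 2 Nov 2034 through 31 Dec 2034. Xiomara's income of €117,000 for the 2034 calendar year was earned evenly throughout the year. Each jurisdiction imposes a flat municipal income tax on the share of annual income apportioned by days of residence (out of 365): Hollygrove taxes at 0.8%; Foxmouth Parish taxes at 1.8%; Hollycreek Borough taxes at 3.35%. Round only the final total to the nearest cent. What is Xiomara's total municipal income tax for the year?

€2,288.71

Hollygrove, 1 Jan – 5 Feb 2034: 36 days → €117,000 × 0.8% × 36/365 = €92.3178
Foxmouth Parish, 6 Feb – 1 Nov 2034: 269 days → €117,000 × 1.8% × 269/365 = €1,552.0932
Hollycreek Borough, 2 Nov – 31 Dec 2034: 60 days → €117,000 × 3.35% × 60/365 = €644.3014
Total = €2,288.7123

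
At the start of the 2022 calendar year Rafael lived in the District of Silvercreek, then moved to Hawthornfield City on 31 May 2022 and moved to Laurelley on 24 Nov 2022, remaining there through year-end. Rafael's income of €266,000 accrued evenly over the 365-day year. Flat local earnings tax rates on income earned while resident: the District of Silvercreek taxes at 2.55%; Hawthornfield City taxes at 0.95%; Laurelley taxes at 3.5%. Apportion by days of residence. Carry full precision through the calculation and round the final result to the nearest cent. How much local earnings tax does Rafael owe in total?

€4,982.22

The District of Silvercreek, 1 Jan – 30 May 2022: 150 days → €266,000 × 2.55% × 150/365 = €2,787.5342
Hawthornfield City, 31 May – 23 Nov 2022: 177 days → €266,000 × 0.95% × 177/365 = €1,225.4219
Laurelley, 24 Nov – 31 Dec 2022: 38 days → €266,000 × 3.5% × 38/365 = €969.2603
Total = €4,982.2164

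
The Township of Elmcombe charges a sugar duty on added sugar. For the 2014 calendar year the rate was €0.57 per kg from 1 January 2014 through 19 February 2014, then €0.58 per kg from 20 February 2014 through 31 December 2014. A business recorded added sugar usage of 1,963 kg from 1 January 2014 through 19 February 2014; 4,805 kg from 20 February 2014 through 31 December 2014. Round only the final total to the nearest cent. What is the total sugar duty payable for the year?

1 January – 19 February 2014: 1,963 kg at €0.57/kg → €1,118.91
20 February – 31 December 2014: 4,805 kg at €0.58/kg → €2,786.90

€3,905.81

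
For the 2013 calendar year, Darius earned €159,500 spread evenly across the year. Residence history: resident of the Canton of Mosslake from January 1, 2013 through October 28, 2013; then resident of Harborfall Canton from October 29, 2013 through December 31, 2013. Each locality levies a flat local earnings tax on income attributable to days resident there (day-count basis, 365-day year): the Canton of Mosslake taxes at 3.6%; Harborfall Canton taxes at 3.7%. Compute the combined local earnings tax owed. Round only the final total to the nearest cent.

€5,769.97

The Canton of Mosslake, January 1 – October 28, 2013: 301 days → €159,500 × 3.6% × 301/365 = €4,735.1836
Harborfall Canton, October 29 – December 31, 2013: 64 days → €159,500 × 3.7% × 64/365 = €1,034.7836
Total = €5,769.9671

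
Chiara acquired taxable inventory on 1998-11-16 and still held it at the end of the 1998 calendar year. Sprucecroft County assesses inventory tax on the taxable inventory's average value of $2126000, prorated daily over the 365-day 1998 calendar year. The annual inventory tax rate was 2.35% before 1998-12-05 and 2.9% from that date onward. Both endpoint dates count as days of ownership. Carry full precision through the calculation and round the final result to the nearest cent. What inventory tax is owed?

1998-11-16 to 1998-12-04: 19 days at 2.35% → $2126000 × 2.35% × 19/365 = $2600.7096
1998-12-05 to 1998-12-31: 27 days at 2.9% → $2126000 × 2.9% × 27/365 = $4560.7068
Total = $7161.4164

$7161.42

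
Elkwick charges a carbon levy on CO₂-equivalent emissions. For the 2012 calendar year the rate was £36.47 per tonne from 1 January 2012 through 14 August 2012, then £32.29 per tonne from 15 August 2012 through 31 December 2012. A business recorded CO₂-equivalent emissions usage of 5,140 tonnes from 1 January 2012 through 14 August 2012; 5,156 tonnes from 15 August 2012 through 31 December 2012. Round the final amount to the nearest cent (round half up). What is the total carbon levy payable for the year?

£353,943.04

1 January – 14 August 2012: 5,140 tonnes at £36.47/tonne → £187,455.80
15 August – 31 December 2012: 5,156 tonnes at £32.29/tonne → £166,487.24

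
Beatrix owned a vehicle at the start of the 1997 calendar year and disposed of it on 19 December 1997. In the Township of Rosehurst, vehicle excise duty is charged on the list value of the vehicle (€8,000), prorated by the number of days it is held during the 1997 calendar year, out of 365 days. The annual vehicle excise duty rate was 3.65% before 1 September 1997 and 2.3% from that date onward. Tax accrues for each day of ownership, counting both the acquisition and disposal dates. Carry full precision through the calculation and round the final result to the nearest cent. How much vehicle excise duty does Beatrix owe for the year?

1 January – 31 August 1997: 243 days at 3.65% → €8,000 × 3.65% × 243/365 = €194.4000
1 September – 19 December 1997: 110 days at 2.3% → €8,000 × 2.3% × 110/365 = €55.4521
Total = €249.8521

€249.85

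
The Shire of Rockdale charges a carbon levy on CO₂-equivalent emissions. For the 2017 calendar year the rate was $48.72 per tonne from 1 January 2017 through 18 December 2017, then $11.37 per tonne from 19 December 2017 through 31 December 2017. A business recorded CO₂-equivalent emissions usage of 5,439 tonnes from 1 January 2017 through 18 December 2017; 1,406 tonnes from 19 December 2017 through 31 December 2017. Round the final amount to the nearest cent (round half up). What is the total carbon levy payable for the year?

$280,974.30

1 January – 18 December 2017: 5,439 tonnes at $48.72/tonne → $264,988.08
19 December – 31 December 2017: 1,406 tonnes at $11.37/tonne → $15,986.22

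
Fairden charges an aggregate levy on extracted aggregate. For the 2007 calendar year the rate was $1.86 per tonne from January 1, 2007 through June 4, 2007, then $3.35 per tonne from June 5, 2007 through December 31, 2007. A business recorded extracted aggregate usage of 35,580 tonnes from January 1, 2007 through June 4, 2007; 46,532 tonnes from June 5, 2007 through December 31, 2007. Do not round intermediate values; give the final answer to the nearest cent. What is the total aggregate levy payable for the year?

January 1 – June 4, 2007: 35,580 tonnes at $1.86/tonne → $66178.80
June 5 – December 31, 2007: 46,532 tonnes at $3.35/tonne → $155882.20

$222061.00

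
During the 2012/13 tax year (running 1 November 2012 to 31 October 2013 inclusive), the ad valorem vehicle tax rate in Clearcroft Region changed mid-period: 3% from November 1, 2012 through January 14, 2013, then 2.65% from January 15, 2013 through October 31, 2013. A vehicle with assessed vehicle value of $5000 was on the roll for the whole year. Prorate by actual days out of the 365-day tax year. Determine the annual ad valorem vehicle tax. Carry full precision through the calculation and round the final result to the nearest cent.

November 1, 2012 – January 14, 2013: 75 days at 3% → $5000 × 3% × 75/365 = $30.8219
January 15 – October 31, 2013: 290 days at 2.65% → $5000 × 2.65% × 290/365 = $105.2740
Total = $136.0959

$136.10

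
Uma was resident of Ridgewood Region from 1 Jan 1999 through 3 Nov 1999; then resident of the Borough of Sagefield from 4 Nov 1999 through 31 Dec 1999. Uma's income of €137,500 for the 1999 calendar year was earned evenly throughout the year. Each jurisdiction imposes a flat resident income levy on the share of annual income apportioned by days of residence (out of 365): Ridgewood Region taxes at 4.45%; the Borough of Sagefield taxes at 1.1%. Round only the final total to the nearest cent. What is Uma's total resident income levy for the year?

Ridgewood Region, 1 Jan – 3 Nov 1999: 307 days → €137,500 × 4.45% × 307/365 = €5,146.4555
The Borough of Sagefield, 4 Nov – 31 Dec 1999: 58 days → €137,500 × 1.1% × 58/365 = €240.3425
Total = €5,386.7979

€5,386.80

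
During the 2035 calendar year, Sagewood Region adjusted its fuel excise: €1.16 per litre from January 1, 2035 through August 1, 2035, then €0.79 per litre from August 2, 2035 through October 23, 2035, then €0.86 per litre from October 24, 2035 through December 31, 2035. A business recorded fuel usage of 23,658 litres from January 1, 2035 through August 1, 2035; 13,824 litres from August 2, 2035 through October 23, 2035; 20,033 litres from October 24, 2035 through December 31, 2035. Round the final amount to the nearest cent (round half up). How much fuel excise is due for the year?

€55,592.62

January 1 – August 1, 2035: 23,658 litres at €1.16/litre → €27,443.28
August 2 – October 23, 2035: 13,824 litres at €0.79/litre → €10,920.96
October 24 – December 31, 2035: 20,033 litres at €0.86/litre → €17,228.38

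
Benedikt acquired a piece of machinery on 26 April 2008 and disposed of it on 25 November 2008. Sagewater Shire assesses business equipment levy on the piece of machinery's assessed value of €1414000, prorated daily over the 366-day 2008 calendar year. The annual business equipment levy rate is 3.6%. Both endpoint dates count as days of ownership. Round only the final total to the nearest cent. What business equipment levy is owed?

€29763.54

Days held (26 April – 25 November 2008): 214 out of 366
Tax = €1414000 × 3.6% × 214/366 = €29763.5410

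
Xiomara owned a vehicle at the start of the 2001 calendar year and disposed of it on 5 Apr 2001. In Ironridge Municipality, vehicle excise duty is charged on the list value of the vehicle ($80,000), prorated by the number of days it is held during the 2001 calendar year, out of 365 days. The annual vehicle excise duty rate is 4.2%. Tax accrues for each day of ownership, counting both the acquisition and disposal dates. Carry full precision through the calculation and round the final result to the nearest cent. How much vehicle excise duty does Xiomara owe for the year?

$874.52

Days held (1 Jan – 5 Apr 2001): 95 out of 365
Tax = $80,000 × 4.2% × 95/365 = $874.5205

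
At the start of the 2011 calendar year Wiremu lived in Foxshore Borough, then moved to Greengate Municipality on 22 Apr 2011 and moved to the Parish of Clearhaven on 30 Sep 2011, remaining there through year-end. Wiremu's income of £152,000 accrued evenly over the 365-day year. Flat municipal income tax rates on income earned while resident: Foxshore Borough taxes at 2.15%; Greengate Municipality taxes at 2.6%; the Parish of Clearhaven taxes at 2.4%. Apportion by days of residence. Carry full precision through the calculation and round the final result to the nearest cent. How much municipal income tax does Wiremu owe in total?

£3,666.53

Foxshore Borough, 1 Jan – 21 Apr 2011: 111 days → £152,000 × 2.15% × 111/365 = £993.8301
Greengate Municipality, 22 Apr – 29 Sep 2011: 161 days → £152,000 × 2.6% × 161/365 = £1,743.2110
The Parish of Clearhaven, 30 Sep – 31 Dec 2011: 93 days → £152,000 × 2.4% × 93/365 = £929.4904
Total = £3,666.5315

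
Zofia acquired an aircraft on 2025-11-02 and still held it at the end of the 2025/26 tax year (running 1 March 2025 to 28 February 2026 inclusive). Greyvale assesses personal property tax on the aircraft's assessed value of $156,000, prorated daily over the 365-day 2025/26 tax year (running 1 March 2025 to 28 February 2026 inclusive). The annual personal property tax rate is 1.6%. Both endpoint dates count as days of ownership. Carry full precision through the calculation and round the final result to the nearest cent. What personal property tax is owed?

$813.76

Days held (2025-11-02 to 2026-02-28): 119 out of 365
Tax = $156,000 × 1.6% × 119/365 = $813.7644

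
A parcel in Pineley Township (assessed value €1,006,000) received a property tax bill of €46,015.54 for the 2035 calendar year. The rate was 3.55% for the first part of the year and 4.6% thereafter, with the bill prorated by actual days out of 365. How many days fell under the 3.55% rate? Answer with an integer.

Let d = days at the first rate; then 365 − d days at the second rate.
€1,006,000 × [3.55%·d + 4.6%·(365−d)] / 365 = €46,015.54
Solving gives d = 9, so the new rate took effect on 10 Jan 2035.

9 days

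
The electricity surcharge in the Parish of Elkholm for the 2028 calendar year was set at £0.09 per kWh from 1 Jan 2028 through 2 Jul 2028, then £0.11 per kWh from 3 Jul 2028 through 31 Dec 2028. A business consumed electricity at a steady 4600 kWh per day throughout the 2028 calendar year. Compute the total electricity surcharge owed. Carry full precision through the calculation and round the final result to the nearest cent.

£168,268.00

1 Jan – 2 Jul 2028: 184 days × 4600 kWh/day = 846,400 kWh at £0.09/kWh → £76,176.00
3 Jul – 31 Dec 2028: 182 days × 4600 kWh/day = 837,200 kWh at £0.11/kWh → £92,092.00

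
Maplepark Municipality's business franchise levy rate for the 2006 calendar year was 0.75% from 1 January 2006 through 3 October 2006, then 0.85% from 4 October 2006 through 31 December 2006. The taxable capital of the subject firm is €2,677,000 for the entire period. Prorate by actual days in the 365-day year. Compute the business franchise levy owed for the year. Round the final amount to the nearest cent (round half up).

€20,730.25

1 January – 3 October 2006: 276 days at 0.75% → €2,677,000 × 0.75% × 276/365 = €15,181.8904
4 October – 31 December 2006: 89 days at 0.85% → €2,677,000 × 0.85% × 89/365 = €5,548.3575
Total = €20,730.2479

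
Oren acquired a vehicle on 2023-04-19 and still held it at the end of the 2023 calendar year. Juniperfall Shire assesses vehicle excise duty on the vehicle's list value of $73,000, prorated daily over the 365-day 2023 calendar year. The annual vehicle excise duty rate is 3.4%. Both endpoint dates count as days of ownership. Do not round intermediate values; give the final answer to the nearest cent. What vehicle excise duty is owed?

Days held (2023-04-19 to 2023-12-31): 257 out of 365
Tax = $73,000 × 3.4% × 257/365 = $1,747.6000

$1,747.60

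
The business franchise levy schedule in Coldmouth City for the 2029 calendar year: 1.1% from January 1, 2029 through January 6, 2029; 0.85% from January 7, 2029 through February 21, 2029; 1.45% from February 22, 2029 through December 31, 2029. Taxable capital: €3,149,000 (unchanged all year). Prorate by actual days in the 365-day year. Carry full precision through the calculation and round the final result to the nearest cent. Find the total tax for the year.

January 1 – January 6, 2029: 6 days at 1.1% → €3,149,000 × 1.1% × 6/365 = €569.4082
January 7 – February 21, 2029: 46 days at 0.85% → €3,149,000 × 0.85% × 46/365 = €3,373.3123
February 22 – December 31, 2029: 313 days at 1.45% → €3,149,000 × 1.45% × 313/365 = €39,155.4425
Total = €43,098.1630

€43,098.16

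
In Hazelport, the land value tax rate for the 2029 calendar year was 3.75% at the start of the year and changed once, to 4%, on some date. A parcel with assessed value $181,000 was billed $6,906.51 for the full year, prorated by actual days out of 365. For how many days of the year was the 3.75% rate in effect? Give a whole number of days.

269 days

Let d = days at the first rate; then 365 − d days at the second rate.
$181,000 × [3.75%·d + 4%·(365−d)] / 365 = $6,906.51
Solving gives d = 269, so the new rate took effect on 27 Sep 2029.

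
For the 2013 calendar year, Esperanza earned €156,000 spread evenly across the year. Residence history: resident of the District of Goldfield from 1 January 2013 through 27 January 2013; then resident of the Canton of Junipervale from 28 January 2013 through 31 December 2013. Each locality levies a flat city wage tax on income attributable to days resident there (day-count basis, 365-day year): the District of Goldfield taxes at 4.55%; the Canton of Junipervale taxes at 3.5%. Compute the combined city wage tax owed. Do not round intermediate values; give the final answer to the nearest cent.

The District of Goldfield, 1 January – 27 January 2013: 27 days → €156,000 × 4.55% × 27/365 = €525.0575
The Canton of Junipervale, 28 January – 31 December 2013: 338 days → €156,000 × 3.5% × 338/365 = €5,056.1096
Total = €5,581.1671

€5,581.17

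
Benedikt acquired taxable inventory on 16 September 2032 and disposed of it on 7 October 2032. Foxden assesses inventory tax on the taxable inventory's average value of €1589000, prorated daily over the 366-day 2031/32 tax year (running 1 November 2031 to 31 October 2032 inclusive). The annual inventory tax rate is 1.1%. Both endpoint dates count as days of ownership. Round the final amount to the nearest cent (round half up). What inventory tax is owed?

Days held (16 September – 7 October 2032): 22 out of 366
Tax = €1589000 × 1.1% × 22/366 = €1050.6503

€1050.65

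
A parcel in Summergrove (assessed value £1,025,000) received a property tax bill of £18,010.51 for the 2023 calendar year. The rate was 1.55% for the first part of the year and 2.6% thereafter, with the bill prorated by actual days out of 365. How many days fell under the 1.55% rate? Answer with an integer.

Let d = days at the first rate; then 365 − d days at the second rate.
£1,025,000 × [1.55%·d + 2.6%·(365−d)] / 365 = £18,010.51
Solving gives d = 293, so the new rate took effect on October 21, 2023.

293 days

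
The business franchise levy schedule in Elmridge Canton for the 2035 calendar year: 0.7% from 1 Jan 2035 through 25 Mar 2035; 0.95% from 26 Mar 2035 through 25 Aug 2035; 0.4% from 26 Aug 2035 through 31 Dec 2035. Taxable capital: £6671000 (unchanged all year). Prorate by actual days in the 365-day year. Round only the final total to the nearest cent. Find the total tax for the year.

£46669.58

1 Jan – 25 Mar 2035: 84 days at 0.7% → £6671000 × 0.7% × 84/365 = £10746.7068
26 Mar – 25 Aug 2035: 153 days at 0.95% → £6671000 × 0.95% × 153/365 = £26565.2014
26 Aug – 31 Dec 2035: 128 days at 0.4% → £6671000 × 0.4% × 128/365 = £9357.6767
Total = £46669.5849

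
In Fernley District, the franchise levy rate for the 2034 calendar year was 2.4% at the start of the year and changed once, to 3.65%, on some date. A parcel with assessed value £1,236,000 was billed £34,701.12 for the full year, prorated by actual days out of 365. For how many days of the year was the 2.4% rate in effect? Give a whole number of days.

246 days

Let d = days at the first rate; then 365 − d days at the second rate.
£1,236,000 × [2.4%·d + 3.65%·(365−d)] / 365 = £34,701.12
Solving gives d = 246, so the new rate took effect on 4 September 2034.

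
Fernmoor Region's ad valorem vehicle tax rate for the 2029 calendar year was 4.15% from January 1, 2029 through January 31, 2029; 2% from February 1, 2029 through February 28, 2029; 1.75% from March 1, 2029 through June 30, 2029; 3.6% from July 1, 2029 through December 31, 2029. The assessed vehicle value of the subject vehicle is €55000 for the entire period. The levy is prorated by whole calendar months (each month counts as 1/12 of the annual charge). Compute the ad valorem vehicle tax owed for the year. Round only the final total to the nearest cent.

€1592.71

January 1 – January 31, 2029: 1 month at 4.15% → €55000 × 4.15% × 1/12 = €190.2083
February 1 – February 28, 2029: 1 month at 2% → €55000 × 2% × 1/12 = €91.6667
March 1 – June 30, 2029: 4 months at 1.75% → €55000 × 1.75% × 4/12 = €320.8333
July 1 – December 31, 2029: 6 months at 3.6% → €55000 × 3.6% × 6/12 = €990.0000
Total = €1592.7083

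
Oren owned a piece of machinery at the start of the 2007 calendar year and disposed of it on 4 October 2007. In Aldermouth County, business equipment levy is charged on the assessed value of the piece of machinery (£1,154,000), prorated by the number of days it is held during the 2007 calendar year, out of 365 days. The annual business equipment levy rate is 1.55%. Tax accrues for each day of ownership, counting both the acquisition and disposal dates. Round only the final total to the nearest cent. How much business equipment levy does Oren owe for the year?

£13,574.52

Days held (1 January – 4 October 2007): 277 out of 365
Tax = £1,154,000 × 1.55% × 277/365 = £13,574.5178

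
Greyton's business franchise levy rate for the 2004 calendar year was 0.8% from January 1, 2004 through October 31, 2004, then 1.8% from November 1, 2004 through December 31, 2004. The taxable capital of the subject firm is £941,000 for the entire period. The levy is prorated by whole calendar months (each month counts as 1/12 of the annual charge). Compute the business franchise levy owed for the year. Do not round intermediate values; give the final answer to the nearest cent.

January 1 – October 31, 2004: 10 months at 0.8% → £941,000 × 0.8% × 10/12 = £6,273.3333
November 1 – December 31, 2004: 2 months at 1.8% → £941,000 × 1.8% × 2/12 = £2,823.0000
Total = £9,096.3333

£9,096.33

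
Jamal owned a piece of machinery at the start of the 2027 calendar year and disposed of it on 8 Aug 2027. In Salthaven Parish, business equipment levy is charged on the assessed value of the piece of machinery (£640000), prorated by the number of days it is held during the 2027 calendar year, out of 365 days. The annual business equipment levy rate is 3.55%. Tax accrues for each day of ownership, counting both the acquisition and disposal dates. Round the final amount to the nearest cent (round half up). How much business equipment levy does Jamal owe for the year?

£13694.25

Days held (1 Jan – 8 Aug 2027): 220 out of 365
Tax = £640000 × 3.55% × 220/365 = £13694.2466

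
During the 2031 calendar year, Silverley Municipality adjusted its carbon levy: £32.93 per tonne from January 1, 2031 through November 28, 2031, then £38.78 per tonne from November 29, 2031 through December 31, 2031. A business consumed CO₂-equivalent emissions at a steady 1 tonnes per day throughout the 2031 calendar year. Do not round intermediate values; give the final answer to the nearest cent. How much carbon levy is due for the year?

January 1 – November 28, 2031: 332 days × 1 tonnes/day = 332 tonnes at £32.93/tonne → £10932.76
November 29 – December 31, 2031: 33 days × 1 tonnes/day = 33 tonnes at £38.78/tonne → £1279.74

£12212.50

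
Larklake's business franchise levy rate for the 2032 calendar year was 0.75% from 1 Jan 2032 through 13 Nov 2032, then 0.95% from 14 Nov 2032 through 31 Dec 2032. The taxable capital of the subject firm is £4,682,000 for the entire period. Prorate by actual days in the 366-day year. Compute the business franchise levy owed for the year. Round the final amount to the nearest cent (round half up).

1 Jan – 13 Nov 2032: 318 days at 0.75% → £4,682,000 × 0.75% × 318/366 = £30,509.7541
14 Nov – 31 Dec 2032: 48 days at 0.95% → £4,682,000 × 0.95% × 48/366 = £5,833.3115
Total = £36,343.0656

£36,343.07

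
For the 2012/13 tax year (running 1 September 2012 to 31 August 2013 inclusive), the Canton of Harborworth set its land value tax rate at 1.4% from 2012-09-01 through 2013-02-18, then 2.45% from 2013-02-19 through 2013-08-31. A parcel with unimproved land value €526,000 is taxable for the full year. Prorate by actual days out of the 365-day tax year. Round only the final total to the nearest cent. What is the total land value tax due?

€10,299.51

2012-09-01 to 2013-02-18: 171 days at 1.4% → €526,000 × 1.4% × 171/365 = €3,449.9836
2013-02-19 to 2013-08-31: 194 days at 2.45% → €526,000 × 2.45% × 194/365 = €6,849.5288
Total = €10,299.5123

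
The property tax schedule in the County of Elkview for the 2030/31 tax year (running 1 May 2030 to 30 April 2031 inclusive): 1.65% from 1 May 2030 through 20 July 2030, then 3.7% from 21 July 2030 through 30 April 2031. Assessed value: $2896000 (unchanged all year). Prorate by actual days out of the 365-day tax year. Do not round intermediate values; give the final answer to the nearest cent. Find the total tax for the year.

1 May – 20 July 2030: 81 days at 1.65% → $2896000 × 1.65% × 81/365 = $10604.1205
21 July 2030 – 30 April 2031: 284 days at 3.7% → $2896000 × 3.7% × 284/365 = $83373.0630
Total = $93977.1836

$93977.18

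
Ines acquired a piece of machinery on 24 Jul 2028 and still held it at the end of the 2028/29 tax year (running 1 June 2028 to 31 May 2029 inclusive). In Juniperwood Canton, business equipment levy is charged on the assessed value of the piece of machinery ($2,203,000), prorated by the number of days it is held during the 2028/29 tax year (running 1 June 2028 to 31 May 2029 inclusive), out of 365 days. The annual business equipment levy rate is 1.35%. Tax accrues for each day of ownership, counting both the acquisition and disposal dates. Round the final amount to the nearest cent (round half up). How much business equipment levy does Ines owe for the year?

Days held (24 Jul 2028 – 31 May 2029): 312 out of 365
Tax = $2,203,000 × 1.35% × 312/365 = $25,422.0164

$25,422.02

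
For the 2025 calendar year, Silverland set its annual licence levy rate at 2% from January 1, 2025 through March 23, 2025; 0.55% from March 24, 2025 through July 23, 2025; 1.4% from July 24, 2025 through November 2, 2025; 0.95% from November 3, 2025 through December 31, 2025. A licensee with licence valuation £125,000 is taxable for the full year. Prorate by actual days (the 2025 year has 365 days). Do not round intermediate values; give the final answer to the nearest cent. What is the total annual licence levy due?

£1,472.43

January 1 – March 23, 2025: 82 days at 2% → £125,000 × 2% × 82/365 = £561.6438
March 24 – July 23, 2025: 122 days at 0.55% → £125,000 × 0.55% × 122/365 = £229.7945
July 24 – November 2, 2025: 102 days at 1.4% → £125,000 × 1.4% × 102/365 = £489.0411
November 3 – December 31, 2025: 59 days at 0.95% → £125,000 × 0.95% × 59/365 = £191.9521
Total = £1,472.4315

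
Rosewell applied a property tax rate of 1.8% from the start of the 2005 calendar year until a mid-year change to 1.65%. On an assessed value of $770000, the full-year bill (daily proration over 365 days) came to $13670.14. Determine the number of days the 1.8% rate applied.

305 days

Let d = days at the first rate; then 365 − d days at the second rate.
$770000 × [1.8%·d + 1.65%·(365−d)] / 365 = $13670.14
Solving gives d = 305, so the new rate took effect on November 2, 2005.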